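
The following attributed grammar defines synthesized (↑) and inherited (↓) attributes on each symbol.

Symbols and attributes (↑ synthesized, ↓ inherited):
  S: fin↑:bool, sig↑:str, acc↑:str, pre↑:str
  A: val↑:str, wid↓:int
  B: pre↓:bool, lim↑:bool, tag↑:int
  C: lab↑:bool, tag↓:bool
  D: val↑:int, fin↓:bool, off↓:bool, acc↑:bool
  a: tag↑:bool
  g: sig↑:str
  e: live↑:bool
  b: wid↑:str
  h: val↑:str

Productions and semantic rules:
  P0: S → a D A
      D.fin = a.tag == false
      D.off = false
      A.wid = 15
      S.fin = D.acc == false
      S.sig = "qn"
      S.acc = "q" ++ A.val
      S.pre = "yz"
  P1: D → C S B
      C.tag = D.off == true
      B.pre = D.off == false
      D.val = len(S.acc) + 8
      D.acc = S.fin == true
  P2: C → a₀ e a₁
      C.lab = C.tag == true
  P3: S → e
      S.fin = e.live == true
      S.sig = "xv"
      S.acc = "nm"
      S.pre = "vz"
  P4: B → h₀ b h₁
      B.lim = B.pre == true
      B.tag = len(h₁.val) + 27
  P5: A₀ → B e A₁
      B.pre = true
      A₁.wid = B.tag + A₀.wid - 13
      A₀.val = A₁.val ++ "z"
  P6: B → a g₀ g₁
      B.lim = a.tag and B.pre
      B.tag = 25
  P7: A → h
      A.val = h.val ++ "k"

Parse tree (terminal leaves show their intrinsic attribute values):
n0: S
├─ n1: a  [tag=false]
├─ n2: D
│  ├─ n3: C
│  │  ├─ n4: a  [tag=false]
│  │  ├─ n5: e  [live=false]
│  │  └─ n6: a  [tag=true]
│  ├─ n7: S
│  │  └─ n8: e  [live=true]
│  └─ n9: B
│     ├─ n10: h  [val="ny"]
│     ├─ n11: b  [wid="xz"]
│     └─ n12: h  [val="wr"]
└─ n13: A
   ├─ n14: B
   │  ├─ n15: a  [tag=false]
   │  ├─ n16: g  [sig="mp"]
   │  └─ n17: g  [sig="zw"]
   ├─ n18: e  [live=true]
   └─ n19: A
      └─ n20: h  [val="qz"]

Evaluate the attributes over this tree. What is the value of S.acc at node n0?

"qqzkz"

1. n1.tag = false  [terminal]
2. n2.fin = true  [a.tag == false]
3. n2.off = false  [false]
4. n3.tag = false  [D.off == true]
5. n4.tag = false  [terminal]
6. n5.live = false  [terminal]
7. n6.tag = true  [terminal]
8. n3.lab = false  [C.tag == true]
9. n8.live = true  [terminal]
10. n7.fin = true  [e.live == true]
11. n7.sig = "xv"  ["xv"]
12. n7.acc = "nm"  ["nm"]
13. n7.pre = "vz"  ["vz"]
14. n9.pre = true  [D.off == false]
15. n10.val = "ny"  [terminal]
16. n11.wid = "xz"  [terminal]
17. n12.val = "wr"  [terminal]
18. n9.lim = true  [B.pre == true]
19. n9.tag = 29  [len(h₁.val) + 27]
20. n2.val = 10  [len(S.acc) + 8]
21. n2.acc = true  [S.fin == true]
22. n13.wid = 15  [15]
23. n14.pre = true  [true]
24. n15.tag = false  [terminal]
25. n16.sig = "mp"  [terminal]
26. n17.sig = "zw"  [terminal]
27. n14.lim = false  [a.tag and B.pre]
28. n14.tag = 25  [25]
29. n18.live = true  [terminal]
30. n19.wid = 27  [B.tag + A₀.wid - 13]
31. n20.val = "qz"  [terminal]
32. n19.val = "qzk"  [h.val ++ "k"]
33. n13.val = "qzkz"  [A₁.val ++ "z"]
34. n0.fin = false  [D.acc == false]
35. n0.sig = "qn"  ["qn"]
36. n0.acc = "qqzkz"  ["q" ++ A.val]
37. n0.pre = "yz"  ["yz"]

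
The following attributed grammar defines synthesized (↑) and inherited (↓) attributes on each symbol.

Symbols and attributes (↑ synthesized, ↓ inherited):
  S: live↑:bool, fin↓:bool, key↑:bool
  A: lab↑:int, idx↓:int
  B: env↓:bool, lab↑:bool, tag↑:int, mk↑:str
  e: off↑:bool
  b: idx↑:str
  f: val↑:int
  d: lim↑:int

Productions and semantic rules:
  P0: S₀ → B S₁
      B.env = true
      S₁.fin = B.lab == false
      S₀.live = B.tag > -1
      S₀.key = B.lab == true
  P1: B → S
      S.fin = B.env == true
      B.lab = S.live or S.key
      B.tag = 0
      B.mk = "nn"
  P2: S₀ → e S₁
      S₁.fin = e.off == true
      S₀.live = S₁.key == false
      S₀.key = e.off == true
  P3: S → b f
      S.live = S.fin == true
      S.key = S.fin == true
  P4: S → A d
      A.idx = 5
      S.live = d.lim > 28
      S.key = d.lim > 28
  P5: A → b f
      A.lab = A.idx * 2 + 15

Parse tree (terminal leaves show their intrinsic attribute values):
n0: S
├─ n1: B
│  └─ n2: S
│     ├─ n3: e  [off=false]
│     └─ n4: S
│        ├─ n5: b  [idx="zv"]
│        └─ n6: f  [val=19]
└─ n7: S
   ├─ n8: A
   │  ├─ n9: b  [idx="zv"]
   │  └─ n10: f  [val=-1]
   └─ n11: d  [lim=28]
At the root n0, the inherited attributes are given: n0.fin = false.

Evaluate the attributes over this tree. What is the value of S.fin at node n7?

false

1. n0.fin = false  [given at root]
2. n1.env = true  [true]
3. n2.fin = true  [B.env == true]
4. n3.off = false  [terminal]
5. n4.fin = false  [e.off == true]
6. n5.idx = "zv"  [terminal]
7. n6.val = 19  [terminal]
8. n4.live = false  [S.fin == true]
9. n4.key = false  [S.fin == true]
10. n2.live = true  [S₁.key == false]
11. n2.key = false  [e.off == true]
12. n1.lab = true  [S.live or S.key]
13. n1.tag = 0  [0]
14. n1.mk = "nn"  ["nn"]
15. n7.fin = false  [B.lab == false]
16. n8.idx = 5  [5]
17. n9.idx = "zv"  [terminal]
18. n10.val = -1  [terminal]
19. n8.lab = 25  [A.idx * 2 + 15]
20. n11.lim = 28  [terminal]
21. n7.live = false  [d.lim > 28]
22. n7.key = false  [d.lim > 28]
23. n0.live = true  [B.tag > -1]
24. n0.key = true  [B.lab == true]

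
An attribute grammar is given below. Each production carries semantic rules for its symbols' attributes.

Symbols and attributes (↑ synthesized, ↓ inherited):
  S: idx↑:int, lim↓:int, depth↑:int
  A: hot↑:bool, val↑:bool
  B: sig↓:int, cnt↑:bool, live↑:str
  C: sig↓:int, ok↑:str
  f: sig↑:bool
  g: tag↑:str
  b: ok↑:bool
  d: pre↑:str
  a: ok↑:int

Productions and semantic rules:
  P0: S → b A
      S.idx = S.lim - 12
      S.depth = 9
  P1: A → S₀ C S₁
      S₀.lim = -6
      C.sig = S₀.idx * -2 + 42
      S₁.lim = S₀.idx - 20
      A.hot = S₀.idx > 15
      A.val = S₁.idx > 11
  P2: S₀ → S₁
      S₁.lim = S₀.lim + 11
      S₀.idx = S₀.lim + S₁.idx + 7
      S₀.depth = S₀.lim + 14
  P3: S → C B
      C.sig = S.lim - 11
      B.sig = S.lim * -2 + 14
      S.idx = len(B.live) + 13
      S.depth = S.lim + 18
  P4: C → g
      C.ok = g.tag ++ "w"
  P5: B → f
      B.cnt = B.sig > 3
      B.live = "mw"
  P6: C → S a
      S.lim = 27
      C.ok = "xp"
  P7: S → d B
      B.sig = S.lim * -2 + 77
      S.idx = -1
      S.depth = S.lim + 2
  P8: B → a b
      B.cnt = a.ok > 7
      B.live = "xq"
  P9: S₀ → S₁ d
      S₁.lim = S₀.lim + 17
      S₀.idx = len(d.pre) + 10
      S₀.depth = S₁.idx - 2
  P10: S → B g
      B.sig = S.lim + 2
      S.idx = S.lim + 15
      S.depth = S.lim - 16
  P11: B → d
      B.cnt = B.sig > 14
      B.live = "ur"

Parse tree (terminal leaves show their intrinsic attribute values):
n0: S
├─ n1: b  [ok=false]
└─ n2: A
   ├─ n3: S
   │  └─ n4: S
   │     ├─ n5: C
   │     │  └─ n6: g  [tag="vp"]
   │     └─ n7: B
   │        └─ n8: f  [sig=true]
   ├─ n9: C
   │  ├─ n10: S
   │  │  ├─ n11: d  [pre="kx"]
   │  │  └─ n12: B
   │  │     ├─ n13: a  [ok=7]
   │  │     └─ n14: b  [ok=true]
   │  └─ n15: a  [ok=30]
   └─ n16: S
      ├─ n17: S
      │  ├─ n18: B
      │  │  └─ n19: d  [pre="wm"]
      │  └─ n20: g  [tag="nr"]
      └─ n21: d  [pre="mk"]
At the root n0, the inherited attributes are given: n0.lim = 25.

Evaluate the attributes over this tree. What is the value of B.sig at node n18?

1. n0.lim = 25  [given at root]
2. n1.ok = false  [terminal]
3. n3.lim = -6  [-6]
4. n4.lim = 5  [S₀.lim + 11]
5. n5.sig = -6  [S.lim - 11]
6. n6.tag = "vp"  [terminal]
7. n5.ok = "vpw"  [g.tag ++ "w"]
8. n7.sig = 4  [S.lim * -2 + 14]
9. n8.sig = true  [terminal]
10. n7.cnt = true  [B.sig > 3]
11. n7.live = "mw"  ["mw"]
12. n4.idx = 15  [len(B.live) + 13]
13. n4.depth = 23  [S.lim + 18]
14. n3.idx = 16  [S₀.lim + S₁.idx + 7]
15. n3.depth = 8  [S₀.lim + 14]
16. n9.sig = 10  [S₀.idx * -2 + 42]
17. n10.lim = 27  [27]
18. n11.pre = "kx"  [terminal]
19. n12.sig = 23  [S.lim * -2 + 77]
20. n13.ok = 7  [terminal]
21. n14.ok = true  [terminal]
22. n12.cnt = false  [a.ok > 7]
23. n12.live = "xq"  ["xq"]
24. n10.idx = -1  [-1]
25. n10.depth = 29  [S.lim + 2]
26. n15.ok = 30  [terminal]
27. n9.ok = "xp"  ["xp"]
28. n16.lim = -4  [S₀.idx - 20]
29. n17.lim = 13  [S₀.lim + 17]
30. n18.sig = 15  [S.lim + 2]
31. n19.pre = "wm"  [terminal]
32. n18.cnt = true  [B.sig > 14]
33. n18.live = "ur"  ["ur"]
34. n20.tag = "nr"  [terminal]
35. n17.idx = 28  [S.lim + 15]
36. n17.depth = -3  [S.lim - 16]
37. n21.pre = "mk"  [terminal]
38. n16.idx = 12  [len(d.pre) + 10]
39. n16.depth = 26  [S₁.idx - 2]
40. n2.hot = true  [S₀.idx > 15]
41. n2.val = true  [S₁.idx > 11]
42. n0.idx = 13  [S.lim - 12]
43. n0.depth = 9  [9]

15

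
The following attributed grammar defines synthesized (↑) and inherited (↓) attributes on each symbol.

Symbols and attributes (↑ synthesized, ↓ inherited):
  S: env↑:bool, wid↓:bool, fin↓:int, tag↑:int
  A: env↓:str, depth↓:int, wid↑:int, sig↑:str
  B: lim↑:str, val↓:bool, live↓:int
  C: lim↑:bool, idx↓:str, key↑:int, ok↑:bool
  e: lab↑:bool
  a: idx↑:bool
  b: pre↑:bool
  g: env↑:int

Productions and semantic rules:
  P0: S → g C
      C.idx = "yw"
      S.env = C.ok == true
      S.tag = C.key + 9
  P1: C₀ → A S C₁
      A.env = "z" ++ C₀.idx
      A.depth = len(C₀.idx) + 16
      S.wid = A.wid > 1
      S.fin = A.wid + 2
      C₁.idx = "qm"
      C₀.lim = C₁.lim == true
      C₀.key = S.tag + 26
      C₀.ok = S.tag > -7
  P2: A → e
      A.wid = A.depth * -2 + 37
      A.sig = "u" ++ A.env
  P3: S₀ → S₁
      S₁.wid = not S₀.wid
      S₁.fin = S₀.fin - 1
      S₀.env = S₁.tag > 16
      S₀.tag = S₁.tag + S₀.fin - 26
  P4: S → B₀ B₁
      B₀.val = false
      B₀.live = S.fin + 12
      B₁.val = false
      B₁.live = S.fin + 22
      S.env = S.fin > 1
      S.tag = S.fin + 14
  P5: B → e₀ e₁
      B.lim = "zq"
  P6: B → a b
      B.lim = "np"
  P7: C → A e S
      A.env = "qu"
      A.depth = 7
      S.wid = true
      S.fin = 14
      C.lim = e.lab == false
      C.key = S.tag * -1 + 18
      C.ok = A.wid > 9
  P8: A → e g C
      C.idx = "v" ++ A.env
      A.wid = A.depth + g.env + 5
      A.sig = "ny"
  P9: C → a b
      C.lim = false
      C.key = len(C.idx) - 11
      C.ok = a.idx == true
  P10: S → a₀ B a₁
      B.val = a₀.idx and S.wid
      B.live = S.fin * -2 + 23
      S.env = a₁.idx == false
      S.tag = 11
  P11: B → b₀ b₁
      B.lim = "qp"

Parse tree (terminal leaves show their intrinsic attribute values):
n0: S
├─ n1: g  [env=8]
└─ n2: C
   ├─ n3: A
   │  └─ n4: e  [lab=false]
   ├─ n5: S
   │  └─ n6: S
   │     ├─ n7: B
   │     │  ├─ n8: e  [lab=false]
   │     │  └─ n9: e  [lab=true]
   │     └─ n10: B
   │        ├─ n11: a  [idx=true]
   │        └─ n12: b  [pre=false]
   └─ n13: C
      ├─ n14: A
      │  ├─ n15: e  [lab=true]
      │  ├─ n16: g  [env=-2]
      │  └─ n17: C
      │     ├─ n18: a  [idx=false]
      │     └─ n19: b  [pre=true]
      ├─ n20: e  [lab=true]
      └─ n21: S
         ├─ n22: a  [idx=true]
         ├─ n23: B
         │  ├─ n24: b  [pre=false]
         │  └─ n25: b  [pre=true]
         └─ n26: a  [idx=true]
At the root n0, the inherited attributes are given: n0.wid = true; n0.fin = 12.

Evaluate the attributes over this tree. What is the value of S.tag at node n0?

1. n0.wid = true  [given at root]
2. n0.fin = 12  [given at root]
3. n1.env = 8  [terminal]
4. n2.idx = "yw"  ["yw"]
5. n3.env = "zyw"  ["z" ++ C₀.idx]
6. n3.depth = 18  [len(C₀.idx) + 16]
7. n4.lab = false  [terminal]
8. n3.wid = 1  [A.depth * -2 + 37]
9. n3.sig = "uzyw"  ["u" ++ A.env]
10. n5.wid = false  [A.wid > 1]
11. n5.fin = 3  [A.wid + 2]
12. n6.wid = true  [not S₀.wid]
13. n6.fin = 2  [S₀.fin - 1]
14. n7.val = false  [false]
15. n7.live = 14  [S.fin + 12]
16. n8.lab = false  [terminal]
17. n9.lab = true  [terminal]
18. n7.lim = "zq"  ["zq"]
19. n10.val = false  [false]
20. n10.live = 24  [S.fin + 22]
21. n11.idx = true  [terminal]
22. n12.pre = false  [terminal]
23. n10.lim = "np"  ["np"]
24. n6.env = true  [S.fin > 1]
25. n6.tag = 16  [S.fin + 14]
26. n5.env = false  [S₁.tag > 16]
27. n5.tag = -7  [S₁.tag + S₀.fin - 26]
28. n13.idx = "qm"  ["qm"]
29. n14.env = "qu"  ["qu"]
30. n14.depth = 7  [7]
31. n15.lab = true  [terminal]
32. n16.env = -2  [terminal]
33. n17.idx = "vqu"  ["v" ++ A.env]
34. n18.idx = false  [terminal]
35. n19.pre = true  [terminal]
36. n17.lim = false  [false]
37. n17.key = -8  [len(C.idx) - 11]
38. n17.ok = false  [a.idx == true]
39. n14.wid = 10  [A.depth + g.env + 5]
40. n14.sig = "ny"  ["ny"]
41. n20.lab = true  [terminal]
42. n21.wid = true  [true]
43. n21.fin = 14  [14]
44. n22.idx = true  [terminal]
45. n23.val = true  [a₀.idx and S.wid]
46. n23.live = -5  [S.fin * -2 + 23]
47. n24.pre = false  [terminal]
48. n25.pre = true  [terminal]
49. n23.lim = "qp"  ["qp"]
50. n26.idx = true  [terminal]
51. n21.env = false  [a₁.idx == false]
52. n21.tag = 11  [11]
53. n13.lim = false  [e.lab == false]
54. n13.key = 7  [S.tag * -1 + 18]
55. n13.ok = true  [A.wid > 9]
56. n2.lim = false  [C₁.lim == true]
57. n2.key = 19  [S.tag + 26]
58. n2.ok = false  [S.tag > -7]
59. n0.env = false  [C.ok == true]
60. n0.tag = 28  [C.key + 9]

28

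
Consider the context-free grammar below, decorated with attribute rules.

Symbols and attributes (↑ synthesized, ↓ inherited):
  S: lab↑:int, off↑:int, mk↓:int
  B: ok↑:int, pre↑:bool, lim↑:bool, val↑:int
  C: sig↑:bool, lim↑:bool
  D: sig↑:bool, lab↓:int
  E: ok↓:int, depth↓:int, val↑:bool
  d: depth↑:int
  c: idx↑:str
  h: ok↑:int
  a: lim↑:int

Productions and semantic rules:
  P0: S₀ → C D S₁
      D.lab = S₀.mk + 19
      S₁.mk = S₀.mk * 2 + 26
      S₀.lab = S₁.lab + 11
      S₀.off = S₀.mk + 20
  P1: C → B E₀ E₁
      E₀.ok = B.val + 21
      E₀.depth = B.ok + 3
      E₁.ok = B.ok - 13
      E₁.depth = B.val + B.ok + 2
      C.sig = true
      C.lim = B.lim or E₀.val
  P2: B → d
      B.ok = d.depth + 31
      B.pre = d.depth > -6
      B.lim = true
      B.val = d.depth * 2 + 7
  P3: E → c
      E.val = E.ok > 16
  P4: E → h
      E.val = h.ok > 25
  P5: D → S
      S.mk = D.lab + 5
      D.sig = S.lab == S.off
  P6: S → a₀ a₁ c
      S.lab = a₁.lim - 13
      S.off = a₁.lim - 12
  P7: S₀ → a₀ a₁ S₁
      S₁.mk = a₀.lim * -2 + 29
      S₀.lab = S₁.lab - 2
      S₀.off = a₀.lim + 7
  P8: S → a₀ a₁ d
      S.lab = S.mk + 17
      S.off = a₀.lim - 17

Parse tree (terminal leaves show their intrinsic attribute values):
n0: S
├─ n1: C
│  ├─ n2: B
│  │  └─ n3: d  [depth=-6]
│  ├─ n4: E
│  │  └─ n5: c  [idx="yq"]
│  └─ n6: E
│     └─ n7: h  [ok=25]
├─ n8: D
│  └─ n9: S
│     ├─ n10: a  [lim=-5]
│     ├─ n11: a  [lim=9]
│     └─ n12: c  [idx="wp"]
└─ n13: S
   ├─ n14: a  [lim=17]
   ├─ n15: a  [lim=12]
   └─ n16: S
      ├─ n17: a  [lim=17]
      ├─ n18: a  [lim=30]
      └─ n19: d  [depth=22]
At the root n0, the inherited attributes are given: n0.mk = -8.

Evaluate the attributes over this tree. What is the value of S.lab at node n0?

1. n0.mk = -8  [given at root]
2. n3.depth = -6  [terminal]
3. n2.ok = 25  [d.depth + 31]
4. n2.pre = false  [d.depth > -6]
5. n2.lim = true  [true]
6. n2.val = -5  [d.depth * 2 + 7]
7. n4.ok = 16  [B.val + 21]
8. n4.depth = 28  [B.ok + 3]
9. n5.idx = "yq"  [terminal]
10. n4.val = false  [E.ok > 16]
11. n6.ok = 12  [B.ok - 13]
12. n6.depth = 22  [B.val + B.ok + 2]
13. n7.ok = 25  [terminal]
14. n6.val = false  [h.ok > 25]
15. n1.sig = true  [true]
16. n1.lim = true  [B.lim or E₀.val]
17. n8.lab = 11  [S₀.mk + 19]
18. n9.mk = 16  [D.lab + 5]
19. n10.lim = -5  [terminal]
20. n11.lim = 9  [terminal]
21. n12.idx = "wp"  [terminal]
22. n9.lab = -4  [a₁.lim - 13]
23. n9.off = -3  [a₁.lim - 12]
24. n8.sig = false  [S.lab == S.off]
25. n13.mk = 10  [S₀.mk * 2 + 26]
26. n14.lim = 17  [terminal]
27. n15.lim = 12  [terminal]
28. n16.mk = -5  [a₀.lim * -2 + 29]
29. n17.lim = 17  [terminal]
30. n18.lim = 30  [terminal]
31. n19.depth = 22  [terminal]
32. n16.lab = 12  [S.mk + 17]
33. n16.off = 0  [a₀.lim - 17]
34. n13.lab = 10  [S₁.lab - 2]
35. n13.off = 24  [a₀.lim + 7]
36. n0.lab = 21  [S₁.lab + 11]
37. n0.off = 12  [S₀.mk + 20]

21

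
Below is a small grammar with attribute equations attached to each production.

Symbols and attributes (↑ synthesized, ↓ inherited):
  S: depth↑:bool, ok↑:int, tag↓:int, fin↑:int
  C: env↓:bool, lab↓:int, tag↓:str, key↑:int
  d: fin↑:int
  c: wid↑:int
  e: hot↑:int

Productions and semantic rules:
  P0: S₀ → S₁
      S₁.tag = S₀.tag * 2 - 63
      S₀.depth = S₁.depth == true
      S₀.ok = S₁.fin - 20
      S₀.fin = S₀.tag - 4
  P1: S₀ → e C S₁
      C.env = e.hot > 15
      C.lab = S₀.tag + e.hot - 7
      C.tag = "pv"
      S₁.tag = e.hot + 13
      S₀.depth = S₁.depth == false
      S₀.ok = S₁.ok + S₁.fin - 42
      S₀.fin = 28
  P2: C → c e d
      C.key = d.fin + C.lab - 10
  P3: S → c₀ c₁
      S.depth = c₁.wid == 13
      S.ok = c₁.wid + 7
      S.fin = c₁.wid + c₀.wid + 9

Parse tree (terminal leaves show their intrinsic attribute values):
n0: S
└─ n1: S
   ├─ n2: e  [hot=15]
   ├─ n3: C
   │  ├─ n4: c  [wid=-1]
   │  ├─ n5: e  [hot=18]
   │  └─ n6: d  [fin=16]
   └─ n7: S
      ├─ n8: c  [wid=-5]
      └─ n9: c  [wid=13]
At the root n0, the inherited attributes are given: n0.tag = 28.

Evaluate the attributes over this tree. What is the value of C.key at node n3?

1. n0.tag = 28  [given at root]
2. n1.tag = -7  [S₀.tag * 2 - 63]
3. n2.hot = 15  [terminal]
4. n3.env = false  [e.hot > 15]
5. n3.lab = 1  [S₀.tag + e.hot - 7]
6. n3.tag = "pv"  ["pv"]
7. n4.wid = -1  [terminal]
8. n5.hot = 18  [terminal]
9. n6.fin = 16  [terminal]
10. n3.key = 7  [d.fin + C.lab - 10]
11. n7.tag = 28  [e.hot + 13]
12. n8.wid = -5  [terminal]
13. n9.wid = 13  [terminal]
14. n7.depth = true  [c₁.wid == 13]
15. n7.ok = 20  [c₁.wid + 7]
16. n7.fin = 17  [c₁.wid + c₀.wid + 9]
17. n1.depth = false  [S₁.depth == false]
18. n1.ok = -5  [S₁.ok + S₁.fin - 42]
19. n1.fin = 28  [28]
20. n0.depth = false  [S₁.depth == true]
21. n0.ok = 8  [S₁.fin - 20]
22. n0.fin = 24  [S₀.tag - 4]

7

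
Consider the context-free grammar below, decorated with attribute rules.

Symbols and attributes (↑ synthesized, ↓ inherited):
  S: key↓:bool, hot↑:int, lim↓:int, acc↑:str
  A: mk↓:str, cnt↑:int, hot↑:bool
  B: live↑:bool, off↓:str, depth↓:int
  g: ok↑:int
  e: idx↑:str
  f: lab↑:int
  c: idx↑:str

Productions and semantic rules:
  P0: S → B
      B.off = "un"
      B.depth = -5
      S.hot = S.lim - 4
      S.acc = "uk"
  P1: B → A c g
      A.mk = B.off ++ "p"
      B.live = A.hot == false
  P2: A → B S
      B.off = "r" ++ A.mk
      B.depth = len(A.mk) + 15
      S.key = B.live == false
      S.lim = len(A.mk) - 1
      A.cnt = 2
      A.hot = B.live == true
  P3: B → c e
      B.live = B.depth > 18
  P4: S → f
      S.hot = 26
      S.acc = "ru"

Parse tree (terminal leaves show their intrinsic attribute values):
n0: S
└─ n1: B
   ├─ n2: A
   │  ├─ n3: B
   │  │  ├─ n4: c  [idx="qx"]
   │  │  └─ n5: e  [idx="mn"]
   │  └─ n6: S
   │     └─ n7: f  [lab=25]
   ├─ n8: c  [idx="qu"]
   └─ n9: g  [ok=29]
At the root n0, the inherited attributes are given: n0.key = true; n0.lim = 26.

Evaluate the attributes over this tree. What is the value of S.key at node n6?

1. n0.key = true  [given at root]
2. n0.lim = 26  [given at root]
3. n1.off = "un"  ["un"]
4. n1.depth = -5  [-5]
5. n2.mk = "unp"  [B.off ++ "p"]
6. n3.off = "runp"  ["r" ++ A.mk]
7. n3.depth = 18  [len(A.mk) + 15]
8. n4.idx = "qx"  [terminal]
9. n5.idx = "mn"  [terminal]
10. n3.live = false  [B.depth > 18]
11. n6.key = true  [B.live == false]
12. n6.lim = 2  [len(A.mk) - 1]
13. n7.lab = 25  [terminal]
14. n6.hot = 26  [26]
15. n6.acc = "ru"  ["ru"]
16. n2.cnt = 2  [2]
17. n2.hot = false  [B.live == true]
18. n8.idx = "qu"  [terminal]
19. n9.ok = 29  [terminal]
20. n1.live = true  [A.hot == false]
21. n0.hot = 22  [S.lim - 4]
22. n0.acc = "uk"  ["uk"]

true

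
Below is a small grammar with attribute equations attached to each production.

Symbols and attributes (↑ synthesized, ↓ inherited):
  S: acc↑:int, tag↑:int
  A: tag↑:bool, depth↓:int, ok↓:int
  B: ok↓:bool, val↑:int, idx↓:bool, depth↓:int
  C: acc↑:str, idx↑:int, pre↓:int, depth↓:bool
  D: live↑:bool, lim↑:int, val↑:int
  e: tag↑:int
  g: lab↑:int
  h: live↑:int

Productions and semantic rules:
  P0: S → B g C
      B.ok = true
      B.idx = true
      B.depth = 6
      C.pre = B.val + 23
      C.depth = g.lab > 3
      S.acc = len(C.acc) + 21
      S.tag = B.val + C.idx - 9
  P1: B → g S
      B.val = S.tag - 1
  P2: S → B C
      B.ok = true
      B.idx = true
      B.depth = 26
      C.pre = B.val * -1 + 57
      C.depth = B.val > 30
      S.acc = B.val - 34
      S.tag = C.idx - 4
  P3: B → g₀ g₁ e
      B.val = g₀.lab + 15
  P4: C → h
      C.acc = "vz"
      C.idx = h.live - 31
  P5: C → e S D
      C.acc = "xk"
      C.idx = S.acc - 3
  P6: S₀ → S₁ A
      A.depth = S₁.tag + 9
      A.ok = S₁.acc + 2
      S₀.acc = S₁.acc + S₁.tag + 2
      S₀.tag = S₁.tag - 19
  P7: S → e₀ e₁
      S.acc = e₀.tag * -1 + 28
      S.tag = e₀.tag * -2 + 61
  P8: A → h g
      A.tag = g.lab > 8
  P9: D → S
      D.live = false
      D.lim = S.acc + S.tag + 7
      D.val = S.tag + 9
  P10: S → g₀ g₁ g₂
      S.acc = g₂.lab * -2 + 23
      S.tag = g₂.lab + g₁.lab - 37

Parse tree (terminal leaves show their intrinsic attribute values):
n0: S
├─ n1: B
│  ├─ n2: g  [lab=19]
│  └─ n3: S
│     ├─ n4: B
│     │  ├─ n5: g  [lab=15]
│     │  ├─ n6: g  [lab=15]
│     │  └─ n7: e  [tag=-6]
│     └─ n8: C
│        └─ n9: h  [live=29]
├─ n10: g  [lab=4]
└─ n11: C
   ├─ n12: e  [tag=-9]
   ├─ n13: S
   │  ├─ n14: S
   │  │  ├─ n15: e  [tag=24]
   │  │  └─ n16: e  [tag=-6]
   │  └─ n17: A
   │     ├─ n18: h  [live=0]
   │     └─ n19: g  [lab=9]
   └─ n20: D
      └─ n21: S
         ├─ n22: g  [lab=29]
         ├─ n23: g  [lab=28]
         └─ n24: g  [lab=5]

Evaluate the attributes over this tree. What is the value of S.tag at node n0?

0

1. n1.ok = true  [true]
2. n1.idx = true  [true]
3. n1.depth = 6  [6]
4. n2.lab = 19  [terminal]
5. n4.ok = true  [true]
6. n4.idx = true  [true]
7. n4.depth = 26  [26]
8. n5.lab = 15  [terminal]
9. n6.lab = 15  [terminal]
10. n7.tag = -6  [terminal]
11. n4.val = 30  [g₀.lab + 15]
12. n8.pre = 27  [B.val * -1 + 57]
13. n8.depth = false  [B.val > 30]
14. n9.live = 29  [terminal]
15. n8.acc = "vz"  ["vz"]
16. n8.idx = -2  [h.live - 31]
17. n3.acc = -4  [B.val - 34]
18. n3.tag = -6  [C.idx - 4]
19. n1.val = -7  [S.tag - 1]
20. n10.lab = 4  [terminal]
21. n11.pre = 16  [B.val + 23]
22. n11.depth = true  [g.lab > 3]
23. n12.tag = -9  [terminal]
24. n15.tag = 24  [terminal]
25. n16.tag = -6  [terminal]
26. n14.acc = 4  [e₀.tag * -1 + 28]
27. n14.tag = 13  [e₀.tag * -2 + 61]
28. n17.depth = 22  [S₁.tag + 9]
29. n17.ok = 6  [S₁.acc + 2]
30. n18.live = 0  [terminal]
31. n19.lab = 9  [terminal]
32. n17.tag = true  [g.lab > 8]
33. n13.acc = 19  [S₁.acc + S₁.tag + 2]
34. n13.tag = -6  [S₁.tag - 19]
35. n22.lab = 29  [terminal]
36. n23.lab = 28  [terminal]
37. n24.lab = 5  [terminal]
38. n21.acc = 13  [g₂.lab * -2 + 23]
39. n21.tag = -4  [g₂.lab + g₁.lab - 37]
40. n20.live = false  [false]
41. n20.lim = 16  [S.acc + S.tag + 7]
42. n20.val = 5  [S.tag + 9]
43. n11.acc = "xk"  ["xk"]
44. n11.idx = 16  [S.acc - 3]
45. n0.acc = 23  [len(C.acc) + 21]
46. n0.tag = 0  [B.val + C.idx - 9]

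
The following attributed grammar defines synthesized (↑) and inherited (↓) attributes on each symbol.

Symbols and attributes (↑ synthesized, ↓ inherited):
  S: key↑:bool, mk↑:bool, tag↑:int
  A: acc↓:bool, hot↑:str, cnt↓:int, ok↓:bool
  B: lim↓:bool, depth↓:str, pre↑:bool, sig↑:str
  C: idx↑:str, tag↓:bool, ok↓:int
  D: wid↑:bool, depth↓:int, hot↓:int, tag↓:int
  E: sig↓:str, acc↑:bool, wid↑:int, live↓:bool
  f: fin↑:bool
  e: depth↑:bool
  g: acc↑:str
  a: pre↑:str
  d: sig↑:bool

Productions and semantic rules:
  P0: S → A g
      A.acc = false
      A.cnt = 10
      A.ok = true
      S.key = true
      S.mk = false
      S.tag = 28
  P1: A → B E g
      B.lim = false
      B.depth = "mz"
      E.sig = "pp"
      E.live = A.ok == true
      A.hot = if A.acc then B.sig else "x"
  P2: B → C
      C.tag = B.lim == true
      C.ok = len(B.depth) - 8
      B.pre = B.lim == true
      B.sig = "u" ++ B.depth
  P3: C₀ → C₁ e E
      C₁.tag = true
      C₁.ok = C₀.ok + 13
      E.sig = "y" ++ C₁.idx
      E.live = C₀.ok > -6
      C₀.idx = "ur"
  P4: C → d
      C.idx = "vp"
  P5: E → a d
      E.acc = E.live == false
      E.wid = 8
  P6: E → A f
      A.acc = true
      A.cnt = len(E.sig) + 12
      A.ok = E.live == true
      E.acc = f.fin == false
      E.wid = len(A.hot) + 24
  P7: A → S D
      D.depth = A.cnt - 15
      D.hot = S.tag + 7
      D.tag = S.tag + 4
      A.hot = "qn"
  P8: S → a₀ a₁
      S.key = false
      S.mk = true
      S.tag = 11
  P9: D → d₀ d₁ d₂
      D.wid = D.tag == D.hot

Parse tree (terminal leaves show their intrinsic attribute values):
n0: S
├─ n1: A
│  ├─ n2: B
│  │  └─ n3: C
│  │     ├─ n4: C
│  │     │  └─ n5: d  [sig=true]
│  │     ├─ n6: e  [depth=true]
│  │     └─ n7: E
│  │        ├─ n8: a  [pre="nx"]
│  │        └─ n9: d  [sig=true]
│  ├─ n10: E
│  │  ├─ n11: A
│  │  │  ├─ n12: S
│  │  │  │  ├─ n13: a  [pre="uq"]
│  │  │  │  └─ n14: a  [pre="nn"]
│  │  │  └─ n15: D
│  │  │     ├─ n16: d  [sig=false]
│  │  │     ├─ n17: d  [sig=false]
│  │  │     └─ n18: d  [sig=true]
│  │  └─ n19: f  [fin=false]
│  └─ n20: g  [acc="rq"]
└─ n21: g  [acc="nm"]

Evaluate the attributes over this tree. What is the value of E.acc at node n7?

true

1. n1.acc = false  [false]
2. n1.cnt = 10  [10]
3. n1.ok = true  [true]
4. n2.lim = false  [false]
5. n2.depth = "mz"  ["mz"]
6. n3.tag = false  [B.lim == true]
7. n3.ok = -6  [len(B.depth) - 8]
8. n4.tag = true  [true]
9. n4.ok = 7  [C₀.ok + 13]
10. n5.sig = true  [terminal]
11. n4.idx = "vp"  ["vp"]
12. n6.depth = true  [terminal]
13. n7.sig = "yvp"  ["y" ++ C₁.idx]
14. n7.live = false  [C₀.ok > -6]
15. n8.pre = "nx"  [terminal]
16. n9.sig = true  [terminal]
17. n7.acc = true  [E.live == false]
18. n7.wid = 8  [8]
19. n3.idx = "ur"  ["ur"]
20. n2.pre = false  [B.lim == true]
21. n2.sig = "umz"  ["u" ++ B.depth]
22. n10.sig = "pp"  ["pp"]
23. n10.live = true  [A.ok == true]
24. n11.acc = true  [true]
25. n11.cnt = 14  [len(E.sig) + 12]
26. n11.ok = true  [E.live == true]
27. n13.pre = "uq"  [terminal]
28. n14.pre = "nn"  [terminal]
29. n12.key = false  [false]
30. n12.mk = true  [true]
31. n12.tag = 11  [11]
32. n15.depth = -1  [A.cnt - 15]
33. n15.hot = 18  [S.tag + 7]
34. n15.tag = 15  [S.tag + 4]
35. n16.sig = false  [terminal]
36. n17.sig = false  [terminal]
37. n18.sig = true  [terminal]
38. n15.wid = false  [D.tag == D.hot]
39. n11.hot = "qn"  ["qn"]
40. n19.fin = false  [terminal]
41. n10.acc = true  [f.fin == false]
42. n10.wid = 26  [len(A.hot) + 24]
43. n20.acc = "rq"  [terminal]
44. n1.hot = "x"  [if A.acc then B.sig else "x"]
45. n21.acc = "nm"  [terminal]
46. n0.key = true  [true]
47. n0.mk = false  [false]
48. n0.tag = 28  [28]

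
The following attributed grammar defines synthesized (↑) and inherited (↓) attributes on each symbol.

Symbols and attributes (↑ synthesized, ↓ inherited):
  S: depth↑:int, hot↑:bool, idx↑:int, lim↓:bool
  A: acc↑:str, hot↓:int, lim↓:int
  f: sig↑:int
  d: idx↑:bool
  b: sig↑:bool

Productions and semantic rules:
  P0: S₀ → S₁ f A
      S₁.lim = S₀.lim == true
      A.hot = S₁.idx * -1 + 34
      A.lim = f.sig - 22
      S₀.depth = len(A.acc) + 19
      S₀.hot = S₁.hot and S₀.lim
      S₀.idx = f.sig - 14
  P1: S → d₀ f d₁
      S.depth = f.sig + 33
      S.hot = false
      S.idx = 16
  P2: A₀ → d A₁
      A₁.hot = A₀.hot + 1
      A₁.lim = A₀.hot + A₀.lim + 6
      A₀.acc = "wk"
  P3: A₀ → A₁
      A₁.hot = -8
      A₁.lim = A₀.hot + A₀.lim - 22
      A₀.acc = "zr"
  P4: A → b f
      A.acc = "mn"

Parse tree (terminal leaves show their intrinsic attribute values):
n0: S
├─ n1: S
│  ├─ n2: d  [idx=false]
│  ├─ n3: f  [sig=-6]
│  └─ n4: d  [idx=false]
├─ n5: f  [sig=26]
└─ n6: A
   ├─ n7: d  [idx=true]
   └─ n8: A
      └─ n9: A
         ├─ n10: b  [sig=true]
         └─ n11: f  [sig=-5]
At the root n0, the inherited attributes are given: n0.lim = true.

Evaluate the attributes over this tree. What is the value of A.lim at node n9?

1. n0.lim = true  [given at root]
2. n1.lim = true  [S₀.lim == true]
3. n2.idx = false  [terminal]
4. n3.sig = -6  [terminal]
5. n4.idx = false  [terminal]
6. n1.depth = 27  [f.sig + 33]
7. n1.hot = false  [false]
8. n1.idx = 16  [16]
9. n5.sig = 26  [terminal]
10. n6.hot = 18  [S₁.idx * -1 + 34]
11. n6.lim = 4  [f.sig - 22]
12. n7.idx = true  [terminal]
13. n8.hot = 19  [A₀.hot + 1]
14. n8.lim = 28  [A₀.hot + A₀.lim + 6]
15. n9.hot = -8  [-8]
16. n9.lim = 25  [A₀.hot + A₀.lim - 22]
17. n10.sig = true  [terminal]
18. n11.sig = -5  [terminal]
19. n9.acc = "mn"  ["mn"]
20. n8.acc = "zr"  ["zr"]
21. n6.acc = "wk"  ["wk"]
22. n0.depth = 21  [len(A.acc) + 19]
23. n0.hot = false  [S₁.hot and S₀.lim]
24. n0.idx = 12  [f.sig - 14]

25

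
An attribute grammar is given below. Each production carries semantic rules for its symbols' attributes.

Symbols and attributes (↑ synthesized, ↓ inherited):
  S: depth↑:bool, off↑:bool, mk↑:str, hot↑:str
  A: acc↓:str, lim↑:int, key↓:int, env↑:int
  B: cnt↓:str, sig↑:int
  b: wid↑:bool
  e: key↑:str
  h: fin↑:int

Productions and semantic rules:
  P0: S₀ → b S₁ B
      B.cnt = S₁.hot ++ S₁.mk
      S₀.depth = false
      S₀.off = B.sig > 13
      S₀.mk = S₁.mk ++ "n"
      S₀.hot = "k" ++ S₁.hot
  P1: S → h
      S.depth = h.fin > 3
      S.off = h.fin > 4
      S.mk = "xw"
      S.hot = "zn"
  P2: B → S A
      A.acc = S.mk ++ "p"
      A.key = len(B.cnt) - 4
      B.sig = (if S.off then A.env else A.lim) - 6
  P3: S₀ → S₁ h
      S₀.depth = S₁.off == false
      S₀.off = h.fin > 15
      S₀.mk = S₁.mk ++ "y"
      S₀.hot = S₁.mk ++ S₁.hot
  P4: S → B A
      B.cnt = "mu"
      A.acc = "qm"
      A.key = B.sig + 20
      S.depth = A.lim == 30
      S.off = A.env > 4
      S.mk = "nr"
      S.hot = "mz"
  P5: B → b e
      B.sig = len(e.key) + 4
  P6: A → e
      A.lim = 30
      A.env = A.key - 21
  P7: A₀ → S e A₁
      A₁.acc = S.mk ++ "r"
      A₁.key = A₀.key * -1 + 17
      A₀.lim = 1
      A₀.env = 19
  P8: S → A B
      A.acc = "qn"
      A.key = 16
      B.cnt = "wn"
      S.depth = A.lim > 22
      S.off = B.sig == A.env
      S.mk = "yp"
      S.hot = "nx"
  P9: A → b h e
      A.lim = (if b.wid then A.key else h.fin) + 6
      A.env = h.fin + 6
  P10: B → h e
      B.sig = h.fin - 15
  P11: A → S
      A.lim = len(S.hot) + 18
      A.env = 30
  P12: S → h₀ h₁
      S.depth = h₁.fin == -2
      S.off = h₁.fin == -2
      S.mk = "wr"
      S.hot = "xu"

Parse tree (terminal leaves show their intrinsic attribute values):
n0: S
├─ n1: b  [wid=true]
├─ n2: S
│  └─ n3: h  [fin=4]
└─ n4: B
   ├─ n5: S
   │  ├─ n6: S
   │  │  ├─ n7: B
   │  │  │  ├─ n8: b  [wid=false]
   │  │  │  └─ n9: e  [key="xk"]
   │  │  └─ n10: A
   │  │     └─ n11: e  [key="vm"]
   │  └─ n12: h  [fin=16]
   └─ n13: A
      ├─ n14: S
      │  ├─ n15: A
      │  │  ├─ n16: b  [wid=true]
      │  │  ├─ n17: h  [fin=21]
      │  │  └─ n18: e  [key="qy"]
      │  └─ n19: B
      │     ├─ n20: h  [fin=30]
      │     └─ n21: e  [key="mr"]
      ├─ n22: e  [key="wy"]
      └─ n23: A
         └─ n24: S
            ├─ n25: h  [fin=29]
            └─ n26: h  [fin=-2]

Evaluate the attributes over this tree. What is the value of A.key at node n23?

17

1. n1.wid = true  [terminal]
2. n3.fin = 4  [terminal]
3. n2.depth = true  [h.fin > 3]
4. n2.off = false  [h.fin > 4]
5. n2.mk = "xw"  ["xw"]
6. n2.hot = "zn"  ["zn"]
7. n4.cnt = "znxw"  [S₁.hot ++ S₁.mk]
8. n7.cnt = "mu"  ["mu"]
9. n8.wid = false  [terminal]
10. n9.key = "xk"  [terminal]
11. n7.sig = 6  [len(e.key) + 4]
12. n10.acc = "qm"  ["qm"]
13. n10.key = 26  [B.sig + 20]
14. n11.key = "vm"  [terminal]
15. n10.lim = 30  [30]
16. n10.env = 5  [A.key - 21]
17. n6.depth = true  [A.lim == 30]
18. n6.off = true  [A.env > 4]
19. n6.mk = "nr"  ["nr"]
20. n6.hot = "mz"  ["mz"]
21. n12.fin = 16  [terminal]
22. n5.depth = false  [S₁.off == false]
23. n5.off = true  [h.fin > 15]
24. n5.mk = "nry"  [S₁.mk ++ "y"]
25. n5.hot = "nrmz"  [S₁.mk ++ S₁.hot]
26. n13.acc = "nryp"  [S.mk ++ "p"]
27. n13.key = 0  [len(B.cnt) - 4]
28. n15.acc = "qn"  ["qn"]
29. n15.key = 16  [16]
30. n16.wid = true  [terminal]
31. n17.fin = 21  [terminal]
32. n18.key = "qy"  [terminal]
33. n15.lim = 22  [(if b.wid then A.key else h.fin) + 6]
34. n15.env = 27  [h.fin + 6]
35. n19.cnt = "wn"  ["wn"]
36. n20.fin = 30  [terminal]
37. n21.key = "mr"  [terminal]
38. n19.sig = 15  [h.fin - 15]
39. n14.depth = false  [A.lim > 22]
40. n14.off = false  [B.sig == A.env]
41. n14.mk = "yp"  ["yp"]
42. n14.hot = "nx"  ["nx"]
43. n22.key = "wy"  [terminal]
44. n23.acc = "ypr"  [S.mk ++ "r"]
45. n23.key = 17  [A₀.key * -1 + 17]
46. n25.fin = 29  [terminal]
47. n26.fin = -2  [terminal]
48. n24.depth = true  [h₁.fin == -2]
49. n24.off = true  [h₁.fin == -2]
50. n24.mk = "wr"  ["wr"]
51. n24.hot = "xu"  ["xu"]
52. n23.lim = 20  [len(S.hot) + 18]
53. n23.env = 30  [30]
54. n13.lim = 1  [1]
55. n13.env = 19  [19]
56. n4.sig = 13  [(if S.off then A.env else A.lim) - 6]
57. n0.depth = false  [false]
58. n0.off = false  [B.sig > 13]
59. n0.mk = "xwn"  [S₁.mk ++ "n"]
60. n0.hot = "kzn"  ["k" ++ S₁.hot]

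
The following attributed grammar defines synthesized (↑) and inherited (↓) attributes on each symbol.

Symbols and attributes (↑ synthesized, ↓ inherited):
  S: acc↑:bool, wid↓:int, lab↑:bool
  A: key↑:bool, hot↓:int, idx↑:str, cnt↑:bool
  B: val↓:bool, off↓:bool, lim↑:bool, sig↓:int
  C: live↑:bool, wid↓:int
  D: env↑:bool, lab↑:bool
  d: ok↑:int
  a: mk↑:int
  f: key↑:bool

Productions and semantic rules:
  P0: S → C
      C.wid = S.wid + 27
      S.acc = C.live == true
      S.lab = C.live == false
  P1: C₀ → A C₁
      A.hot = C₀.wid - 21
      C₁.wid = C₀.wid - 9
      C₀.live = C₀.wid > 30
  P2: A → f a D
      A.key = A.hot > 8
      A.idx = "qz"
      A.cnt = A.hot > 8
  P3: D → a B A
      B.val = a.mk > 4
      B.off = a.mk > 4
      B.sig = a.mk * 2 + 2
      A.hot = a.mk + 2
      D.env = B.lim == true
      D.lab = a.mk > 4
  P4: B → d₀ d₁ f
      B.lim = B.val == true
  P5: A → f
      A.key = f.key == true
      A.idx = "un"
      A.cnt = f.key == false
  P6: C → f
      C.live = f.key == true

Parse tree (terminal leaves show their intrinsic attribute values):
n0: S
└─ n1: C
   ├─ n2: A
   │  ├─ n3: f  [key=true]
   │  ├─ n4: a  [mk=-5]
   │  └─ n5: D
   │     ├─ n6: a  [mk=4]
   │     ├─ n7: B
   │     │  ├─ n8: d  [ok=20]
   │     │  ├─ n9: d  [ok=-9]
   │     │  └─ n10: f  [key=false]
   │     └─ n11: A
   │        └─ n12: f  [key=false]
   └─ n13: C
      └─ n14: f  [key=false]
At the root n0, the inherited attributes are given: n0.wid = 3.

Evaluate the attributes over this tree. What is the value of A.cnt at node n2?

true

1. n0.wid = 3  [given at root]
2. n1.wid = 30  [S.wid + 27]
3. n2.hot = 9  [C₀.wid - 21]
4. n3.key = true  [terminal]
5. n4.mk = -5  [terminal]
6. n6.mk = 4  [terminal]
7. n7.val = false  [a.mk > 4]
8. n7.off = false  [a.mk > 4]
9. n7.sig = 10  [a.mk * 2 + 2]
10. n8.ok = 20  [terminal]
11. n9.ok = -9  [terminal]
12. n10.key = false  [terminal]
13. n7.lim = false  [B.val == true]
14. n11.hot = 6  [a.mk + 2]
15. n12.key = false  [terminal]
16. n11.key = false  [f.key == true]
17. n11.idx = "un"  ["un"]
18. n11.cnt = true  [f.key == false]
19. n5.env = false  [B.lim == true]
20. n5.lab = false  [a.mk > 4]
21. n2.key = true  [A.hot > 8]
22. n2.idx = "qz"  ["qz"]
23. n2.cnt = true  [A.hot > 8]
24. n13.wid = 21  [C₀.wid - 9]
25. n14.key = false  [terminal]
26. n13.live = false  [f.key == true]
27. n1.live = false  [C₀.wid > 30]
28. n0.acc = false  [C.live == true]
29. n0.lab = true  [C.live == false]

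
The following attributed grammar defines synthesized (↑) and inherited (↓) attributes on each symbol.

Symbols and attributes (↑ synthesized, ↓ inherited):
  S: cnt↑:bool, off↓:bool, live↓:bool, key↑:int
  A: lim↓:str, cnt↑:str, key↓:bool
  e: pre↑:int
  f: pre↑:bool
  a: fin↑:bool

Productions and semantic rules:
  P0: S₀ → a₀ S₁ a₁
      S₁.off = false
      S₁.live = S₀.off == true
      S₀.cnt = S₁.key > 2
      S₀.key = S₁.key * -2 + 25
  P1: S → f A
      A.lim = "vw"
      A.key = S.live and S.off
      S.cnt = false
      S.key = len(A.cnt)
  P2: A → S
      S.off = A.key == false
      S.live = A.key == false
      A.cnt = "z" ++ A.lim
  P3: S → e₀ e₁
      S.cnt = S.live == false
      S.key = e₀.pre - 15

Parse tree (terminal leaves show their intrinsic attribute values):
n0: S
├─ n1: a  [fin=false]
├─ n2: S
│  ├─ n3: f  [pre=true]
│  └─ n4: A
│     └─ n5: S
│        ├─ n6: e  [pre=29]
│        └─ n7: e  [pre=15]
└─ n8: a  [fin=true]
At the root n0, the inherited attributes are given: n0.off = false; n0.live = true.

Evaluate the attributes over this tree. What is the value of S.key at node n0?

19

1. n0.off = false  [given at root]
2. n0.live = true  [given at root]
3. n1.fin = false  [terminal]
4. n2.off = false  [false]
5. n2.live = false  [S₀.off == true]
6. n3.pre = true  [terminal]
7. n4.lim = "vw"  ["vw"]
8. n4.key = false  [S.live and S.off]
9. n5.off = true  [A.key == false]
10. n5.live = true  [A.key == false]
11. n6.pre = 29  [terminal]
12. n7.pre = 15  [terminal]
13. n5.cnt = false  [S.live == false]
14. n5.key = 14  [e₀.pre - 15]
15. n4.cnt = "zvw"  ["z" ++ A.lim]
16. n2.cnt = false  [false]
17. n2.key = 3  [len(A.cnt)]
18. n8.fin = true  [terminal]
19. n0.cnt = true  [S₁.key > 2]
20. n0.key = 19  [S₁.key * -2 + 25]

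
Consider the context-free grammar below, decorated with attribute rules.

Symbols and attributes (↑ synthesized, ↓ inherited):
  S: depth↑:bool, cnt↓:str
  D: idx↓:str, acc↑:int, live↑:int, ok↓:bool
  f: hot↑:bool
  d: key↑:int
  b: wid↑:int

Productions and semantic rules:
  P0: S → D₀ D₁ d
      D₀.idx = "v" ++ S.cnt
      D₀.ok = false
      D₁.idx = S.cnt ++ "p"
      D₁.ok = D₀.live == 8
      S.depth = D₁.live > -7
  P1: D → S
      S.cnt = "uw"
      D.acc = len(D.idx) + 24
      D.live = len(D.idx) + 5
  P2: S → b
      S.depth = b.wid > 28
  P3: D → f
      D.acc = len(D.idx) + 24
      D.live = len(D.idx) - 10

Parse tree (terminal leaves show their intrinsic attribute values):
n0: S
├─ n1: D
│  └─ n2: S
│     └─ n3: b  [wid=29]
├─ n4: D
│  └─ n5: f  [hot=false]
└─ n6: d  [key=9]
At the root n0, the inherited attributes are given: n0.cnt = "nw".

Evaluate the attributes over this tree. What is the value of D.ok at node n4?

true

1. n0.cnt = "nw"  [given at root]
2. n1.idx = "vnw"  ["v" ++ S.cnt]
3. n1.ok = false  [false]
4. n2.cnt = "uw"  ["uw"]
5. n3.wid = 29  [terminal]
6. n2.depth = true  [b.wid > 28]
7. n1.acc = 27  [len(D.idx) + 24]
8. n1.live = 8  [len(D.idx) + 5]
9. n4.idx = "nwp"  [S.cnt ++ "p"]
10. n4.ok = true  [D₀.live == 8]
11. n5.hot = false  [terminal]
12. n4.acc = 27  [len(D.idx) + 24]
13. n4.live = -7  [len(D.idx) - 10]
14. n6.key = 9  [terminal]
15. n0.depth = false  [D₁.live > -7]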